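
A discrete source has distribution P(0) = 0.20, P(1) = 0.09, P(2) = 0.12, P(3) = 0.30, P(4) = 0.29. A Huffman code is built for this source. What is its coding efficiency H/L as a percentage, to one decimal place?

Entropy H = −Σ p log₂ p ≈ 2.1831 bits.
Huffman merges: 9/100+3/25→21/100; 1/5+21/100→41/100; 29/100+3/10→59/100; 41/100+59/100→1. L = 221/100 ≈ 2.2100.
Efficiency = H/L = 2.1831/2.2100 = 98.8%.

98.8%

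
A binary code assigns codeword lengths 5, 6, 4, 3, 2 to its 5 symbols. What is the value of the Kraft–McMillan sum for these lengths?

With common denominator 2^6 = 64: Σ 2^(−ℓᵢ) = 2/64 + 1/64 + 4/64 + 8/64 + 16/64 = 31/64 = 0.484375.

0.484375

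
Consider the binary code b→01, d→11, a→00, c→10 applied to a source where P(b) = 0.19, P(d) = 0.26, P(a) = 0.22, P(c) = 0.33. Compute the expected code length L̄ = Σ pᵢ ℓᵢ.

L̄ = Σ pᵢ·ℓᵢ = 0.19·2 + 0.26·2 + 0.22·2 + 0.33·2 = 2 bits/symbol.

2 bits/symbol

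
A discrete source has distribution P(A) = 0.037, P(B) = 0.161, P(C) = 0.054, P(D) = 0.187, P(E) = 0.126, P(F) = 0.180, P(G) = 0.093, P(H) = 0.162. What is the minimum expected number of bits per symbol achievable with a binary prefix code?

Repeatedly combine the two least-probable nodes; the expected code length is the sum of the merged weights.
merge 37/1000 + 27/500 → 91/1000
merge 91/1000 + 93/1000 → 23/125
merge 63/500 + 161/1000 → 287/1000
merge 81/500 + 9/50 → 171/500
merge 23/125 + 187/1000 → 371/1000
merge 287/1000 + 171/500 → 629/1000
merge 371/1000 + 629/1000 → 1
L = 91/1000 + 23/125 + 287/1000 + 171/500 + 371/1000 + 629/1000 + 1 = 363/125 = 2.904 bits/symbol.

2.904 bits/symbol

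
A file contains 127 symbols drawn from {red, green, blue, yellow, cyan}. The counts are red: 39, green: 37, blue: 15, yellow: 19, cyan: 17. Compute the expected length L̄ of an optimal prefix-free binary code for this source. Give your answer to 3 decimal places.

2.252 bits/symbol

Probabilities are the counts divided by 127.
Repeatedly combine the two least-probable nodes; the expected code length is the sum of the merged weights.
merge 15/127 + 17/127 → 32/127
merge 19/127 + 32/127 → 51/127
merge 37/127 + 39/127 → 76/127
merge 51/127 + 76/127 → 1
L = 32/127 + 51/127 + 76/127 + 1 = 286/127 ≈ 2.252 bits/symbol.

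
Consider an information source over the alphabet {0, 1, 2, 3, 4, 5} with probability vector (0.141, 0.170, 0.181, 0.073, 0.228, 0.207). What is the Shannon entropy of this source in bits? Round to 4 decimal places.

2.5117 bits

H = −Σ pᵢ log₂ pᵢ.
−0.141·log₂(0.141) = 0.3985
−0.170·log₂(0.170) = 0.4346
−0.181·log₂(0.181) = 0.4463
−0.073·log₂(0.073) = 0.2756
−0.228·log₂(0.228) = 0.4863
−0.207·log₂(0.207) = 0.4704
Sum ≈ 2.5117 → 2.5117 bits.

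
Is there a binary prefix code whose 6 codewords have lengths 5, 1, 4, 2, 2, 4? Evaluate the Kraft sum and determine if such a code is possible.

With common denominator 2^5 = 32: Σ 2^(−ℓᵢ) = 1/32 + 16/32 + 2/32 + 8/32 + 8/32 + 2/32 = 37/32 = 1.15625.
Kraft's inequality requires Σ ≤ 1; here Σ = 1.15625 > 1, so no such prefix code exists.

1.15625; no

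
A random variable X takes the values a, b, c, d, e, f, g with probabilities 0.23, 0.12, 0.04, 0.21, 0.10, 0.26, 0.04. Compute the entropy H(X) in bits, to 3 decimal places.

2.537 bits

H = −Σ pᵢ log₂ pᵢ.
−0.23·log₂(0.23) = 0.4877
−0.12·log₂(0.12) = 0.3671
−0.04·log₂(0.04) = 0.1858
−0.21·log₂(0.21) = 0.4728
−0.10·log₂(0.10) = 0.3322
−0.26·log₂(0.26) = 0.5053
−0.04·log₂(0.04) = 0.1858
Sum ≈ 2.5365 → 2.537 bits.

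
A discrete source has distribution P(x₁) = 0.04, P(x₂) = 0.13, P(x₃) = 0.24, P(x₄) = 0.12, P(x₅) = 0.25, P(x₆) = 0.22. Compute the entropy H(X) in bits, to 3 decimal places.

H = −Σ pᵢ log₂ pᵢ.
−0.04·log₂(0.04) = 0.1858
−0.13·log₂(0.13) = 0.3826
−0.24·log₂(0.24) = 0.4941
−0.12·log₂(0.12) = 0.3671
−0.25·log₂(0.25) = 0.5000
−0.22·log₂(0.22) = 0.4806
Sum ≈ 2.4102 → 2.410 bits.

2.410 bits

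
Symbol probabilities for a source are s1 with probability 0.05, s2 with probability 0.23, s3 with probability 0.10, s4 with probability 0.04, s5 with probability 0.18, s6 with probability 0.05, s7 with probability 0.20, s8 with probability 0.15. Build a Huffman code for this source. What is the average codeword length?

2.8 bits/symbol

Repeatedly combine the two least-probable nodes; the expected code length is the sum of the merged weights.
merge 1/25 + 1/20 → 9/100
merge 1/20 + 9/100 → 7/50
merge 1/10 + 7/50 → 6/25
merge 3/20 + 9/50 → 33/100
merge 1/5 + 23/100 → 43/100
merge 6/25 + 33/100 → 57/100
merge 43/100 + 57/100 → 1
L = 9/100 + 7/50 + 6/25 + 33/100 + 43/100 + 57/100 + 1 = 14/5 = 2.8 bits/symbol.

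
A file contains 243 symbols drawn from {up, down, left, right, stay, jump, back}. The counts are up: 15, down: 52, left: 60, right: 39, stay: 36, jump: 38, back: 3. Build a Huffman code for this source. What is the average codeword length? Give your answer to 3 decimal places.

Probabilities are the counts divided by 243.
Repeatedly combine the two least-probable nodes; the expected code length is the sum of the merged weights.
merge 1/81 + 5/81 → 2/27
merge 2/27 + 4/27 → 2/9
merge 38/243 + 13/81 → 77/243
merge 52/243 + 2/9 → 106/243
merge 20/81 + 77/243 → 137/243
merge 106/243 + 137/243 → 1
L = 2/27 + 2/9 + 77/243 + 106/243 + 137/243 + 1 = 635/243 ≈ 2.613 bits/symbol.

2.613 bits/symbol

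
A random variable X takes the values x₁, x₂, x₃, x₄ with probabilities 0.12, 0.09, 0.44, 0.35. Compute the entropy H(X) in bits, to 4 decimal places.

H = −Σ pᵢ log₂ pᵢ.
−0.12·log₂(0.12) = 0.3671
−0.09·log₂(0.09) = 0.3127
−0.44·log₂(0.44) = 0.5211
−0.35·log₂(0.35) = 0.5301
Sum ≈ 1.7310 → 1.7310 bits.

1.7310 bits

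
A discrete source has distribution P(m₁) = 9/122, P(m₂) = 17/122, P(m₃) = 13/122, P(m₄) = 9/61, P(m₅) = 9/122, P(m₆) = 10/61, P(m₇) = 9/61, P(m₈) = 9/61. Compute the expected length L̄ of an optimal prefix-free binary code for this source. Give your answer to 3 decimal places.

Repeatedly combine the two least-probable nodes; the expected code length is the sum of the merged weights.
merge 9/122 + 9/122 → 9/61
merge 13/122 + 17/122 → 15/61
merge 9/61 + 9/61 → 18/61
merge 9/61 + 9/61 → 18/61
merge 10/61 + 15/61 → 25/61
merge 18/61 + 18/61 → 36/61
merge 25/61 + 36/61 → 1
L = 9/61 + 15/61 + 18/61 + 18/61 + 25/61 + 36/61 + 1 = 182/61 ≈ 2.984 bits/symbol.

2.984 bits/symbol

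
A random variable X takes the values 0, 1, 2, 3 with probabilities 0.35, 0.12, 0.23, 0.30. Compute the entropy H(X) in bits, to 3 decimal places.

1.906 bits

H = −Σ pᵢ log₂ pᵢ.
−0.35·log₂(0.35) = 0.5301
−0.12·log₂(0.12) = 0.3671
−0.23·log₂(0.23) = 0.4877
−0.30·log₂(0.30) = 0.5211
Sum ≈ 1.9059 → 1.906 bits.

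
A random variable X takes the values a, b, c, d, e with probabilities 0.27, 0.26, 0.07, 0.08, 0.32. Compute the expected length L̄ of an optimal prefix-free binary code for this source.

Repeatedly combine the two least-probable nodes; the expected code length is the sum of the merged weights.
merge 7/100 + 2/25 → 3/20
merge 3/20 + 13/50 → 41/100
merge 27/100 + 8/25 → 59/100
merge 41/100 + 59/100 → 1
L = 3/20 + 41/100 + 59/100 + 1 = 43/20 = 2.15 bits/symbol.

2.15 bits/symbol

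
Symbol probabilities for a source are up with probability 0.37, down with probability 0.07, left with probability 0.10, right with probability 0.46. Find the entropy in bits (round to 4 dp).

H = −Σ pᵢ log₂ pᵢ.
−0.37·log₂(0.37) = 0.5307
−0.07·log₂(0.07) = 0.2686
−0.10·log₂(0.10) = 0.3322
−0.46·log₂(0.46) = 0.5153
Sum ≈ 1.6468 → 1.6468 bits.

1.6468 bits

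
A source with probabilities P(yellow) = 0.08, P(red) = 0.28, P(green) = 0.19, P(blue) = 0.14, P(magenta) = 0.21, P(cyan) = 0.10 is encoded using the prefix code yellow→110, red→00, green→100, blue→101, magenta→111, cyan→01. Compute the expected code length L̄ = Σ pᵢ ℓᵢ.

L̄ = Σ pᵢ·ℓᵢ = 0.08·3 + 0.28·2 + 0.19·3 + 0.14·3 + 0.21·3 + 0.10·2 = 2.62 bits/symbol.

2.62 bits/symbol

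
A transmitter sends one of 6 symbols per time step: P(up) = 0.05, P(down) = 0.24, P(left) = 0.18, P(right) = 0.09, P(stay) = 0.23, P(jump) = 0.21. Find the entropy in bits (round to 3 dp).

2.429 bits

H = −Σ pᵢ log₂ pᵢ.
−0.05·log₂(0.05) = 0.2161
−0.24·log₂(0.24) = 0.4941
−0.18·log₂(0.18) = 0.4453
−0.09·log₂(0.09) = 0.3127
−0.23·log₂(0.23) = 0.4877
−0.21·log₂(0.21) = 0.4728
Sum ≈ 2.4287 → 2.429 bits.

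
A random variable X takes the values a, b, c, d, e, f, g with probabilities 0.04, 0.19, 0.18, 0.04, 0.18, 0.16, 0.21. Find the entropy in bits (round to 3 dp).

2.613 bits

H = −Σ pᵢ log₂ pᵢ.
−0.04·log₂(0.04) = 0.1858
−0.19·log₂(0.19) = 0.4552
−0.18·log₂(0.18) = 0.4453
−0.04·log₂(0.04) = 0.1858
−0.18·log₂(0.18) = 0.4453
−0.16·log₂(0.16) = 0.4230
−0.21·log₂(0.21) = 0.4728
Sum ≈ 2.6132 → 2.613 bits.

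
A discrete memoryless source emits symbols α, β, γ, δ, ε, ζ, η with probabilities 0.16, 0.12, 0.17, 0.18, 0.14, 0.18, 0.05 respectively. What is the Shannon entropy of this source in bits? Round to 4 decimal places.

H = −Σ pᵢ log₂ pᵢ.
−0.16·log₂(0.16) = 0.4230
−0.12·log₂(0.12) = 0.3671
−0.17·log₂(0.17) = 0.4346
−0.18·log₂(0.18) = 0.4453
−0.14·log₂(0.14) = 0.3971
−0.18·log₂(0.18) = 0.4453
−0.05·log₂(0.05) = 0.2161
Sum ≈ 2.7285 → 2.7285 bits.

2.7285 bits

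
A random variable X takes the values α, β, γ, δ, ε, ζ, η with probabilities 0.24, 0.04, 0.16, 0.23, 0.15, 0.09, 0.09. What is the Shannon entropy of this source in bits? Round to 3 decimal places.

H = −Σ pᵢ log₂ pᵢ.
−0.24·log₂(0.24) = 0.4941
−0.04·log₂(0.04) = 0.1858
−0.16·log₂(0.16) = 0.4230
−0.23·log₂(0.23) = 0.4877
−0.15·log₂(0.15) = 0.4105
−0.09·log₂(0.09) = 0.3127
−0.09·log₂(0.09) = 0.3127
Sum ≈ 2.6264 → 2.626 bits.

2.626 bits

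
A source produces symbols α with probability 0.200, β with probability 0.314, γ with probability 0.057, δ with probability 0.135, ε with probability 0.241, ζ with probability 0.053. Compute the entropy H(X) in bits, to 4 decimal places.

2.3341 bits

H = −Σ pᵢ log₂ pᵢ.
−0.200·log₂(0.200) = 0.4644
−0.314·log₂(0.314) = 0.5247
−0.057·log₂(0.057) = 0.2356
−0.135·log₂(0.135) = 0.3900
−0.241·log₂(0.241) = 0.4947
−0.053·log₂(0.053) = 0.2246
Sum ≈ 2.3341 → 2.3341 bits.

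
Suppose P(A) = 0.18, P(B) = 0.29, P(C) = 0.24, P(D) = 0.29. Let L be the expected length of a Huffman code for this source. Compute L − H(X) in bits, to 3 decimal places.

Entropy H = −Σ p log₂ p ≈ 1.9752 bits.
Huffman merges: 9/50+6/25→21/50; 29/100+29/100→29/50; 21/50+29/50→1. L = 2 ≈ 2.0000.
L − H = 2.0000 − 1.9752 = 0.025 bits.

0.025 bits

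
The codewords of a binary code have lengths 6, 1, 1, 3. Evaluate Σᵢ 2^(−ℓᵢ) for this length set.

1.140625

With common denominator 2^6 = 64: Σ 2^(−ℓᵢ) = 1/64 + 32/64 + 32/64 + 8/64 = 73/64 = 1.140625.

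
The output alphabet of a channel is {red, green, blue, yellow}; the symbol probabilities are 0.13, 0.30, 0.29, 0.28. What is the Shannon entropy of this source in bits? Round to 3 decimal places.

H = −Σ pᵢ log₂ pᵢ.
−0.13·log₂(0.13) = 0.3826
−0.30·log₂(0.30) = 0.5211
−0.29·log₂(0.29) = 0.5179
−0.28·log₂(0.28) = 0.5142
Sum ≈ 1.9359 → 1.936 bits.

1.936 bits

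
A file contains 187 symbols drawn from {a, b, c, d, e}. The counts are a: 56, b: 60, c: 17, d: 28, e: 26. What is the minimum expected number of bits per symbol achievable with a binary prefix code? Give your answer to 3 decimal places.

2.230 bits/symbol

Probabilities are the counts divided by 187.
Repeatedly combine the two least-probable nodes; the expected code length is the sum of the merged weights.
merge 1/11 + 26/187 → 43/187
merge 28/187 + 43/187 → 71/187
merge 56/187 + 60/187 → 116/187
merge 71/187 + 116/187 → 1
L = 43/187 + 71/187 + 116/187 + 1 = 417/187 ≈ 2.230 bits/symbol.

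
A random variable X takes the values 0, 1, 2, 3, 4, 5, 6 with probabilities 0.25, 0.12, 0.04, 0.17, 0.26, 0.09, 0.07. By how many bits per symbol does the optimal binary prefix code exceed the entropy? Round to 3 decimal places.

Entropy H = −Σ p log₂ p ≈ 2.5739 bits.
Huffman merges: 1/25+7/100→11/100; 9/100+11/100→1/5; 3/25+17/100→29/100; 1/5+1/4→9/20; 13/50+29/100→11/20; 9/20+11/20→1. L = 13/5 ≈ 2.6000.
L − H = 2.6000 − 2.5739 = 0.026 bits.

0.026 bits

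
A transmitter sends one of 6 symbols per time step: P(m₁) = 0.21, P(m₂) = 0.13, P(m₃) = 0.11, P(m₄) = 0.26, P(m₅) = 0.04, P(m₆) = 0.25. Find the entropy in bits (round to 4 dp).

2.3968 bits

H = −Σ pᵢ log₂ pᵢ.
−0.21·log₂(0.21) = 0.4728
−0.13·log₂(0.13) = 0.3826
−0.11·log₂(0.11) = 0.3503
−0.26·log₂(0.26) = 0.5053
−0.04·log₂(0.04) = 0.1858
−0.25·log₂(0.25) = 0.5000
Sum ≈ 2.3968 → 2.3968 bits.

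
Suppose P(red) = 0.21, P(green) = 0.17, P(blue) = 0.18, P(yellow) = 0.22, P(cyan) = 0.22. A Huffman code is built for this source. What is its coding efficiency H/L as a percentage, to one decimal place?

Entropy H = −Σ p log₂ p ≈ 2.3139 bits.
Huffman merges: 17/100+9/50→7/20; 21/100+11/50→43/100; 11/50+7/20→57/100; 43/100+57/100→1. L = 47/20 ≈ 2.3500.
Efficiency = H/L = 2.3139/2.3500 = 98.5%.

98.5%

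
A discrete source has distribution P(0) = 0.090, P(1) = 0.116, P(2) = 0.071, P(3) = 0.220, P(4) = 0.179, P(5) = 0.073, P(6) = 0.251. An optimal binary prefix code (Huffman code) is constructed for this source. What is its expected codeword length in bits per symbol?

Repeatedly combine the two least-probable nodes; the expected code length is the sum of the merged weights.
merge 71/1000 + 73/1000 → 18/125
merge 9/100 + 29/250 → 103/500
merge 18/125 + 179/1000 → 323/1000
merge 103/500 + 11/50 → 213/500
merge 251/1000 + 323/1000 → 287/500
merge 213/500 + 287/500 → 1
L = 18/125 + 103/500 + 323/1000 + 213/500 + 287/500 + 1 = 2673/1000 = 2.673 bits/symbol.

2.673 bits/symbol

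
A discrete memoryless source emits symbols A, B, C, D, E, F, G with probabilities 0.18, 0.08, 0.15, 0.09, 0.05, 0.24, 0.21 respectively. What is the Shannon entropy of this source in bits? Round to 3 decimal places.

H = −Σ pᵢ log₂ pᵢ.
−0.18·log₂(0.18) = 0.4453
−0.08·log₂(0.08) = 0.2915
−0.15·log₂(0.15) = 0.4105
−0.09·log₂(0.09) = 0.3127
−0.05·log₂(0.05) = 0.2161
−0.24·log₂(0.24) = 0.4941
−0.21·log₂(0.21) = 0.4728
Sum ≈ 2.6431 → 2.643 bits.

2.643 bits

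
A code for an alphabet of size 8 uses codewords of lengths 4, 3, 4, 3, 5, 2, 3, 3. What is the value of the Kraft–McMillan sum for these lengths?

With common denominator 2^5 = 32: Σ 2^(−ℓᵢ) = 2/32 + 4/32 + 2/32 + 4/32 + 1/32 + 8/32 + 4/32 + 4/32 = 29/32 = 0.90625.

0.90625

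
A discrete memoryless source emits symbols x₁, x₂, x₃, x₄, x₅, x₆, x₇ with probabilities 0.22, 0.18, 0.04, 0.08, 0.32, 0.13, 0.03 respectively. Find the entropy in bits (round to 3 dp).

2.464 bits

H = −Σ pᵢ log₂ pᵢ.
−0.22·log₂(0.22) = 0.4806
−0.18·log₂(0.18) = 0.4453
−0.04·log₂(0.04) = 0.1858
−0.08·log₂(0.08) = 0.2915
−0.32·log₂(0.32) = 0.5260
−0.13·log₂(0.13) = 0.3826
−0.03·log₂(0.03) = 0.1518
Sum ≈ 2.4636 → 2.464 bits.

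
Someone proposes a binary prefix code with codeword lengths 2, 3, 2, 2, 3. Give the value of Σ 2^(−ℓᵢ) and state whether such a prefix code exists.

1; yes

With common denominator 2^3 = 8: Σ 2^(−ℓᵢ) = 2/8 + 1/8 + 2/8 + 2/8 + 1/8 = 8/8 = 1.
Kraft's inequality requires Σ ≤ 1; here Σ = 1 ≤ 1, so such a prefix code exists.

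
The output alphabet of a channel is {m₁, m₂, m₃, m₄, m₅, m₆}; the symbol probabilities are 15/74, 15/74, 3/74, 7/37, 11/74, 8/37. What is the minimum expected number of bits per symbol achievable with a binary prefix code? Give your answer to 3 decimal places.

2.568 bits/symbol

Repeatedly combine the two least-probable nodes; the expected code length is the sum of the merged weights.
merge 3/74 + 11/74 → 7/37
merge 7/37 + 7/37 → 14/37
merge 15/74 + 15/74 → 15/37
merge 8/37 + 14/37 → 22/37
merge 15/37 + 22/37 → 1
L = 7/37 + 14/37 + 15/37 + 22/37 + 1 = 95/37 ≈ 2.568 bits/symbol.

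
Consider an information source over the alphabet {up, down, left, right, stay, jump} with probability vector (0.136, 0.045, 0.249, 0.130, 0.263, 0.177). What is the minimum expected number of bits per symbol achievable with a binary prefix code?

Repeatedly combine the two least-probable nodes; the expected code length is the sum of the merged weights.
merge 9/200 + 13/100 → 7/40
merge 17/125 + 7/40 → 311/1000
merge 177/1000 + 249/1000 → 213/500
merge 263/1000 + 311/1000 → 287/500
merge 213/500 + 287/500 → 1
L = 7/40 + 311/1000 + 213/500 + 287/500 + 1 = 1243/500 = 2.486 bits/symbol.

2.486 bits/symbol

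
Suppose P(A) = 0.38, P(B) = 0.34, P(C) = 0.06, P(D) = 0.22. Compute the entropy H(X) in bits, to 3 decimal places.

H = −Σ pᵢ log₂ pᵢ.
−0.38·log₂(0.38) = 0.5305
−0.34·log₂(0.34) = 0.5292
−0.06·log₂(0.06) = 0.2435
−0.22·log₂(0.22) = 0.4806
Sum ≈ 1.7837 → 1.784 bits.

1.784 bits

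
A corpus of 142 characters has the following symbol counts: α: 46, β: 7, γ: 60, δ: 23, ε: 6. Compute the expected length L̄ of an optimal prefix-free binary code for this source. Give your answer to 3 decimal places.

1.923 bits/symbol

Probabilities are the counts divided by 142.
Repeatedly combine the two least-probable nodes; the expected code length is the sum of the merged weights.
merge 3/71 + 7/142 → 13/142
merge 13/142 + 23/142 → 18/71
merge 18/71 + 23/71 → 41/71
merge 30/71 + 41/71 → 1
L = 13/142 + 18/71 + 41/71 + 1 = 273/142 ≈ 1.923 bits/symbol.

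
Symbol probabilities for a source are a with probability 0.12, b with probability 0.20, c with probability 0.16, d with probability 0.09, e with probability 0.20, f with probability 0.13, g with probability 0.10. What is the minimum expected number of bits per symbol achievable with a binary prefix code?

Repeatedly combine the two least-probable nodes; the expected code length is the sum of the merged weights.
merge 9/100 + 1/10 → 19/100
merge 3/25 + 13/100 → 1/4
merge 4/25 + 19/100 → 7/20
merge 1/5 + 1/5 → 2/5
merge 1/4 + 7/20 → 3/5
merge 2/5 + 3/5 → 1
L = 19/100 + 1/4 + 7/20 + 2/5 + 3/5 + 1 = 279/100 = 2.79 bits/symbol.

2.79 bits/symbol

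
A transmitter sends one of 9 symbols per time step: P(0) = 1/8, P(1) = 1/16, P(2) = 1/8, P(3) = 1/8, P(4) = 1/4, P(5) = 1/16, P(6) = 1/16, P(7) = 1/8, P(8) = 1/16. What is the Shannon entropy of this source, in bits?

Each probability is a power of 1/2, so log₂(1/p) is an integer.
H = Σ p·log₂(1/p) = 1/8·3 + 1/16·4 + 1/8·3 + 1/8·3 + 1/4·2 + 1/16·4 + 1/16·4 + 1/8·3 + 1/16·4 = 3 bits.

3 bits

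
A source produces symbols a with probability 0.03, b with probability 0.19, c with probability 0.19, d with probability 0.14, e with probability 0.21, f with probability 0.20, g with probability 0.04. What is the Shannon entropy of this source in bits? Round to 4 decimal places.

2.5823 bits

H = −Σ pᵢ log₂ pᵢ.
−0.03·log₂(0.03) = 0.1518
−0.19·log₂(0.19) = 0.4552
−0.19·log₂(0.19) = 0.4552
−0.14·log₂(0.14) = 0.3971
−0.21·log₂(0.21) = 0.4728
−0.20·log₂(0.20) = 0.4644
−0.04·log₂(0.04) = 0.1858
Sum ≈ 2.5823 → 2.5823 bits.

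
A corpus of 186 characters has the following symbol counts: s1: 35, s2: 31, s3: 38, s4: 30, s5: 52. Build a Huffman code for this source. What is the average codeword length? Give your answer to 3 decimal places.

Probabilities are the counts divided by 186.
Repeatedly combine the two least-probable nodes; the expected code length is the sum of the merged weights.
merge 5/31 + 1/6 → 61/186
merge 35/186 + 19/93 → 73/186
merge 26/93 + 61/186 → 113/186
merge 73/186 + 113/186 → 1
L = 61/186 + 73/186 + 113/186 + 1 = 433/186 ≈ 2.328 bits/symbol.

2.328 bits/symbol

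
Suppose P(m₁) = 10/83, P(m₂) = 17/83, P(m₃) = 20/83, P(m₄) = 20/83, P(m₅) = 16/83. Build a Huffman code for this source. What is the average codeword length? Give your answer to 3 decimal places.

Repeatedly combine the two least-probable nodes; the expected code length is the sum of the merged weights.
merge 10/83 + 16/83 → 26/83
merge 17/83 + 20/83 → 37/83
merge 20/83 + 26/83 → 46/83
merge 37/83 + 46/83 → 1
L = 26/83 + 37/83 + 46/83 + 1 = 192/83 ≈ 2.313 bits/symbol.

2.313 bits/symbol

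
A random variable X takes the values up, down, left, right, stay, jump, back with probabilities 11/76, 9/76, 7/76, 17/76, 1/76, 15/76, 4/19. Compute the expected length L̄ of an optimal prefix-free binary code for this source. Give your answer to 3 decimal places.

Repeatedly combine the two least-probable nodes; the expected code length is the sum of the merged weights.
merge 1/76 + 7/76 → 2/19
merge 2/19 + 9/76 → 17/76
merge 11/76 + 15/76 → 13/38
merge 4/19 + 17/76 → 33/76
merge 17/76 + 13/38 → 43/76
merge 33/76 + 43/76 → 1
L = 2/19 + 17/76 + 13/38 + 33/76 + 43/76 + 1 = 203/76 ≈ 2.671 bits/symbol.

2.671 bits/symbol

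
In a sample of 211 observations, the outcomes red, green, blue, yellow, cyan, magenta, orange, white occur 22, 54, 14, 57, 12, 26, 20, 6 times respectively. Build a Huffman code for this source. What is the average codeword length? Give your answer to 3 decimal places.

2.711 bits/symbol

Probabilities are the counts divided by 211.
Repeatedly combine the two least-probable nodes; the expected code length is the sum of the merged weights.
merge 6/211 + 12/211 → 18/211
merge 14/211 + 18/211 → 32/211
merge 20/211 + 22/211 → 42/211
merge 26/211 + 32/211 → 58/211
merge 42/211 + 54/211 → 96/211
merge 57/211 + 58/211 → 115/211
merge 96/211 + 115/211 → 1
L = 18/211 + 32/211 + 42/211 + 58/211 + 96/211 + 115/211 + 1 = 572/211 ≈ 2.711 bits/symbol.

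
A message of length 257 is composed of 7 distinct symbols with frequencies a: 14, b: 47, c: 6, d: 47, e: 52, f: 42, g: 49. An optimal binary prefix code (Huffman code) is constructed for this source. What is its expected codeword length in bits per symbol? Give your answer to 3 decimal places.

2.685 bits/symbol

Probabilities are the counts divided by 257.
Repeatedly combine the two least-probable nodes; the expected code length is the sum of the merged weights.
merge 6/257 + 14/257 → 20/257
merge 20/257 + 42/257 → 62/257
merge 47/257 + 47/257 → 94/257
merge 49/257 + 52/257 → 101/257
merge 62/257 + 94/257 → 156/257
merge 101/257 + 156/257 → 1
L = 20/257 + 62/257 + 94/257 + 101/257 + 156/257 + 1 = 690/257 ≈ 2.685 bits/symbol.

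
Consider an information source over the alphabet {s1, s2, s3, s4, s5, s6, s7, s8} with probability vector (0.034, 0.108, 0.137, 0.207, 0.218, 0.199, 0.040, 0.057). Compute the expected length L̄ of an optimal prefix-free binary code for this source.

Repeatedly combine the two least-probable nodes; the expected code length is the sum of the merged weights.
merge 17/500 + 1/25 → 37/500
merge 57/1000 + 37/500 → 131/1000
merge 27/250 + 131/1000 → 239/1000
merge 137/1000 + 199/1000 → 42/125
merge 207/1000 + 109/500 → 17/40
merge 239/1000 + 42/125 → 23/40
merge 17/40 + 23/40 → 1
L = 37/500 + 131/1000 + 239/1000 + 42/125 + 17/40 + 23/40 + 1 = 139/50 = 2.78 bits/symbol.

2.78 bits/symbol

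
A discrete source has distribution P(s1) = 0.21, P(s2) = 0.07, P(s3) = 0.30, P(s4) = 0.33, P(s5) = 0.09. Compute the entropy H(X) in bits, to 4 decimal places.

H = −Σ pᵢ log₂ pᵢ.
−0.21·log₂(0.21) = 0.4728
−0.07·log₂(0.07) = 0.2686
−0.30·log₂(0.30) = 0.5211
−0.33·log₂(0.33) = 0.5278
−0.09·log₂(0.09) = 0.3127
Sum ≈ 2.1029 → 2.1029 bits.

2.1029 bits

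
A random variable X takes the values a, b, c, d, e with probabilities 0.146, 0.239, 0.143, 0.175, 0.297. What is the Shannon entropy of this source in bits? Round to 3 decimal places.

2.260 bits

H = −Σ pᵢ log₂ pᵢ.
−0.146·log₂(0.146) = 0.4053
−0.239·log₂(0.239) = 0.4935
−0.143·log₂(0.143) = 0.4012
−0.175·log₂(0.175) = 0.4401
−0.297·log₂(0.297) = 0.5202
Sum ≈ 2.2603 → 2.260 bits.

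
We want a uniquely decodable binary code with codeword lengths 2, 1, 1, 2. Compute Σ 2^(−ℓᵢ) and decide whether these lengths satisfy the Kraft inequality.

With common denominator 2^2 = 4: Σ 2^(−ℓᵢ) = 1/4 + 2/4 + 2/4 + 1/4 = 6/4 = 1.5.
Kraft's inequality requires Σ ≤ 1; here Σ = 1.5 > 1, so no such prefix code exists.

1.5; no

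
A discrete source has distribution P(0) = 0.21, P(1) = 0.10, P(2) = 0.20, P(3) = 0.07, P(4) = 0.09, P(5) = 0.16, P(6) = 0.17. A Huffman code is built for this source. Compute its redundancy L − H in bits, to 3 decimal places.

Entropy H = −Σ p log₂ p ≈ 2.7082 bits.
Huffman merges: 7/100+9/100→4/25; 1/10+4/25→13/50; 4/25+17/100→33/100; 1/5+21/100→41/100; 13/50+33/100→59/100; 41/100+59/100→1. L = 11/4 ≈ 2.7500.
L − H = 2.7500 − 2.7082 = 0.042 bits.

0.042 bits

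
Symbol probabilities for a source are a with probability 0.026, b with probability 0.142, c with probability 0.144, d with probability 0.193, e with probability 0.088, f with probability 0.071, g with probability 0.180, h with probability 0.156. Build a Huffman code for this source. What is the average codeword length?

Repeatedly combine the two least-probable nodes; the expected code length is the sum of the merged weights.
merge 13/500 + 71/1000 → 97/1000
merge 11/125 + 97/1000 → 37/200
merge 71/500 + 18/125 → 143/500
merge 39/250 + 9/50 → 42/125
merge 37/200 + 193/1000 → 189/500
merge 143/500 + 42/125 → 311/500
merge 189/500 + 311/500 → 1
L = 97/1000 + 37/200 + 143/500 + 42/125 + 189/500 + 311/500 + 1 = 363/125 = 2.904 bits/symbol.

2.904 bits/symbol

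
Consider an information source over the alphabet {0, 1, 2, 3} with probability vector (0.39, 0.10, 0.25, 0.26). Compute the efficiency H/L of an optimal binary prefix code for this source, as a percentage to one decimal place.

Entropy H = −Σ p log₂ p ≈ 1.8673 bits.
Huffman merges: 1/10+1/4→7/20; 13/50+7/20→61/100; 39/100+61/100→1. L = 49/25 ≈ 1.9600.
Efficiency = H/L = 1.8673/1.9600 = 95.3%.

95.3%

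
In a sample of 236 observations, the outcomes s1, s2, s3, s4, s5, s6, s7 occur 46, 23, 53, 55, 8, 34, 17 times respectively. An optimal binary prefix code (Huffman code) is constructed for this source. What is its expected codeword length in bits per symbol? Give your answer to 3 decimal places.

2.648 bits/symbol

Probabilities are the counts divided by 236.
Repeatedly combine the two least-probable nodes; the expected code length is the sum of the merged weights.
merge 2/59 + 17/236 → 25/236
merge 23/236 + 25/236 → 12/59
merge 17/118 + 23/118 → 20/59
merge 12/59 + 53/236 → 101/236
merge 55/236 + 20/59 → 135/236
merge 101/236 + 135/236 → 1
L = 25/236 + 12/59 + 20/59 + 101/236 + 135/236 + 1 = 625/236 ≈ 2.648 bits/symbol.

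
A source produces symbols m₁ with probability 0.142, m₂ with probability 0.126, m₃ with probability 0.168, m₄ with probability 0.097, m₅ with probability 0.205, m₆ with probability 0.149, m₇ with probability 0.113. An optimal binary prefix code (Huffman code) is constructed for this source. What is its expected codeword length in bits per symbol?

Repeatedly combine the two least-probable nodes; the expected code length is the sum of the merged weights.
merge 97/1000 + 113/1000 → 21/100
merge 63/500 + 71/500 → 67/250
merge 149/1000 + 21/125 → 317/1000
merge 41/200 + 21/100 → 83/200
merge 67/250 + 317/1000 → 117/200
merge 83/200 + 117/200 → 1
L = 21/100 + 67/250 + 317/1000 + 83/200 + 117/200 + 1 = 559/200 = 2.795 bits/symbol.

2.795 bits/symbol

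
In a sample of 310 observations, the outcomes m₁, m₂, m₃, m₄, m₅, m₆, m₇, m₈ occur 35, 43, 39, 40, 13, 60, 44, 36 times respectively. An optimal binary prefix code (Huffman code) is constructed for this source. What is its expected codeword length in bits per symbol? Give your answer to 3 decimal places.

Probabilities are the counts divided by 310.
Repeatedly combine the two least-probable nodes; the expected code length is the sum of the merged weights.
merge 13/310 + 7/62 → 24/155
merge 18/155 + 39/310 → 15/62
merge 4/31 + 43/310 → 83/310
merge 22/155 + 24/155 → 46/155
merge 6/31 + 15/62 → 27/62
merge 83/310 + 46/155 → 35/62
merge 27/62 + 35/62 → 1
L = 24/155 + 15/62 + 83/310 + 46/155 + 27/62 + 35/62 + 1 = 459/155 ≈ 2.961 bits/symbol.

2.961 bits/symbol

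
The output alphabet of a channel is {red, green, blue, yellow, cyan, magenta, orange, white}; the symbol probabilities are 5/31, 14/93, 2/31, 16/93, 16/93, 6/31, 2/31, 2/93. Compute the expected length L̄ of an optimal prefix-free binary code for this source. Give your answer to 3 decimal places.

2.871 bits/symbol

Repeatedly combine the two least-probable nodes; the expected code length is the sum of the merged weights.
merge 2/93 + 2/31 → 8/93
merge 2/31 + 8/93 → 14/93
merge 14/93 + 14/93 → 28/93
merge 5/31 + 16/93 → 1/3
merge 16/93 + 6/31 → 34/93
merge 28/93 + 1/3 → 59/93
merge 34/93 + 59/93 → 1
L = 8/93 + 14/93 + 28/93 + 1/3 + 34/93 + 59/93 + 1 = 89/31 ≈ 2.871 bits/symbol.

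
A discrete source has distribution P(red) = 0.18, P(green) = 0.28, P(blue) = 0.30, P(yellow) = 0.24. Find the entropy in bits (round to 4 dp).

H = −Σ pᵢ log₂ pᵢ.
−0.18·log₂(0.18) = 0.4453
−0.28·log₂(0.28) = 0.5142
−0.30·log₂(0.30) = 0.5211
−0.24·log₂(0.24) = 0.4941
Sum ≈ 1.9748 → 1.9748 bits.

1.9748 bits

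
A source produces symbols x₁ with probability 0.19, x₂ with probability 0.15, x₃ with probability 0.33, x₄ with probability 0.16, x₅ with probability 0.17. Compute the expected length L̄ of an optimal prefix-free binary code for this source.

Repeatedly combine the two least-probable nodes; the expected code length is the sum of the merged weights.
merge 3/20 + 4/25 → 31/100
merge 17/100 + 19/100 → 9/25
merge 31/100 + 33/100 → 16/25
merge 9/25 + 16/25 → 1
L = 31/100 + 9/25 + 16/25 + 1 = 231/100 = 2.31 bits/symbol.

2.31 bits/symbol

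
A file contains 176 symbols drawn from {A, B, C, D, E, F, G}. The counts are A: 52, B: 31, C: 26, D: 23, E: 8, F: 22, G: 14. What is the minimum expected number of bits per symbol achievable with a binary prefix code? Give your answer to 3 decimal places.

Probabilities are the counts divided by 176.
Repeatedly combine the two least-probable nodes; the expected code length is the sum of the merged weights.
merge 1/22 + 7/88 → 1/8
merge 1/8 + 1/8 → 1/4
merge 23/176 + 13/88 → 49/176
merge 31/176 + 1/4 → 75/176
merge 49/176 + 13/44 → 101/176
merge 75/176 + 101/176 → 1
L = 1/8 + 1/4 + 49/176 + 75/176 + 101/176 + 1 = 467/176 ≈ 2.653 bits/symbol.

2.653 bits/symbol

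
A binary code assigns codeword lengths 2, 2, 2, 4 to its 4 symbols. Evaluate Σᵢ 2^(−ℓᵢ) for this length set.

0.8125

With common denominator 2^4 = 16: Σ 2^(−ℓᵢ) = 4/16 + 4/16 + 4/16 + 1/16 = 13/16 = 0.8125.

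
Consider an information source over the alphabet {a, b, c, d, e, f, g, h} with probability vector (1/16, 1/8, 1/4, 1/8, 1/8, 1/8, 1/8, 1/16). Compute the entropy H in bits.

2.875 bits

Each probability is a power of 1/2, so log₂(1/p) is an integer.
H = Σ p·log₂(1/p) = 1/16·4 + 1/8·3 + 1/4·2 + 1/8·3 + 1/8·3 + 1/8·3 + 1/8·3 + 1/16·4 = 2.875 bits.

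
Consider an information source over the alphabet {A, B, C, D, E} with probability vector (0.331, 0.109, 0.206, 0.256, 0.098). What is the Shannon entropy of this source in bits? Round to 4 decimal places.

H = −Σ pᵢ log₂ pᵢ.
−0.331·log₂(0.331) = 0.5280
−0.109·log₂(0.109) = 0.3485
−0.206·log₂(0.206) = 0.4695
−0.256·log₂(0.256) = 0.5032
−0.098·log₂(0.098) = 0.3284
Sum ≈ 2.1777 → 2.1777 bits.

2.1777 bits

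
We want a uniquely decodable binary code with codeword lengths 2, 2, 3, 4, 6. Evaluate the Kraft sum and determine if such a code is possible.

0.703125; yes

With common denominator 2^6 = 64: Σ 2^(−ℓᵢ) = 16/64 + 16/64 + 8/64 + 4/64 + 1/64 = 45/64 = 0.703125.
Kraft's inequality requires Σ ≤ 1; here Σ = 0.703125 ≤ 1, so such a prefix code exists.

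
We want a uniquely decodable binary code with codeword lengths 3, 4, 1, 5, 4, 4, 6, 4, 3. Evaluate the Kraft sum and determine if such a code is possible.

With common denominator 2^6 = 64: Σ 2^(−ℓᵢ) = 8/64 + 4/64 + 32/64 + 2/64 + 4/64 + 4/64 + 1/64 + 4/64 + 8/64 = 67/64 = 1.046875.
Kraft's inequality requires Σ ≤ 1; here Σ = 1.046875 > 1, so no such prefix code exists.

1.046875; no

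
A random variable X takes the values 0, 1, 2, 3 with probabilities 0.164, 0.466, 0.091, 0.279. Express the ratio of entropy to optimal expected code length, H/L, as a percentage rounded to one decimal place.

Entropy H = −Σ p log₂ p ≈ 1.7696 bits.
Huffman merges: 91/1000+41/250→51/200; 51/200+279/1000→267/500; 233/500+267/500→1. L = 1789/1000 ≈ 1.7890.
Efficiency = H/L = 1.7696/1.7890 = 98.9%.

98.9%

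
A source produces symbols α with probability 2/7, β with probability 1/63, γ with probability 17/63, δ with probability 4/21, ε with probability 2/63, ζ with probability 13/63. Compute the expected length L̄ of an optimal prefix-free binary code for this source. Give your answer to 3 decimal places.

2.286 bits/symbol

Repeatedly combine the two least-probable nodes; the expected code length is the sum of the merged weights.
merge 1/63 + 2/63 → 1/21
merge 1/21 + 4/21 → 5/21
merge 13/63 + 5/21 → 4/9
merge 17/63 + 2/7 → 5/9
merge 4/9 + 5/9 → 1
L = 1/21 + 5/21 + 4/9 + 5/9 + 1 = 16/7 ≈ 2.286 bits/symbol.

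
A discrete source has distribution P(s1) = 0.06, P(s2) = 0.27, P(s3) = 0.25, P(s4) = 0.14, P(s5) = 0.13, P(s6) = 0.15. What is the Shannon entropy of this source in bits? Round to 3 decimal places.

2.444 bits

H = −Σ pᵢ log₂ pᵢ.
−0.06·log₂(0.06) = 0.2435
−0.27·log₂(0.27) = 0.5100
−0.25·log₂(0.25) = 0.5000
−0.14·log₂(0.14) = 0.3971
−0.13·log₂(0.13) = 0.3826
−0.15·log₂(0.15) = 0.4105
Sum ≈ 2.4439 → 2.444 bits.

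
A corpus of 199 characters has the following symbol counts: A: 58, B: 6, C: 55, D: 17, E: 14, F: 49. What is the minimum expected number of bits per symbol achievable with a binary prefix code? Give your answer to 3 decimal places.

2.286 bits/symbol

Probabilities are the counts divided by 199.
Repeatedly combine the two least-probable nodes; the expected code length is the sum of the merged weights.
merge 6/199 + 14/199 → 20/199
merge 17/199 + 20/199 → 37/199
merge 37/199 + 49/199 → 86/199
merge 55/199 + 58/199 → 113/199
merge 86/199 + 113/199 → 1
L = 20/199 + 37/199 + 86/199 + 113/199 + 1 = 455/199 ≈ 2.286 bits/symbol.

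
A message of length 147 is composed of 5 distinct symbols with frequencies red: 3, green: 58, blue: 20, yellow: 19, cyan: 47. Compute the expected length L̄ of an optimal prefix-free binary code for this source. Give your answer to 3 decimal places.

2.041 bits/symbol

Probabilities are the counts divided by 147.
Repeatedly combine the two least-probable nodes; the expected code length is the sum of the merged weights.
merge 1/49 + 19/147 → 22/147
merge 20/147 + 22/147 → 2/7
merge 2/7 + 47/147 → 89/147
merge 58/147 + 89/147 → 1
L = 22/147 + 2/7 + 89/147 + 1 = 100/49 ≈ 2.041 bits/symbol.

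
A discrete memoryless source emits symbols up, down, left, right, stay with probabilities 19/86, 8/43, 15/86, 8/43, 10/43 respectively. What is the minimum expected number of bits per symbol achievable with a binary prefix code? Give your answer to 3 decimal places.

Repeatedly combine the two least-probable nodes; the expected code length is the sum of the merged weights.
merge 15/86 + 8/43 → 31/86
merge 8/43 + 19/86 → 35/86
merge 10/43 + 31/86 → 51/86
merge 35/86 + 51/86 → 1
L = 31/86 + 35/86 + 51/86 + 1 = 203/86 ≈ 2.360 bits/symbol.

2.360 bits/symbol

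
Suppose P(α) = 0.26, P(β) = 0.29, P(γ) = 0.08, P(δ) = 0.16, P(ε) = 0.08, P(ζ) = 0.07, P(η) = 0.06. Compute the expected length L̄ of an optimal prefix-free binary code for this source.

Repeatedly combine the two least-probable nodes; the expected code length is the sum of the merged weights.
merge 3/50 + 7/100 → 13/100
merge 2/25 + 2/25 → 4/25
merge 13/100 + 4/25 → 29/100
merge 4/25 + 13/50 → 21/50
merge 29/100 + 29/100 → 29/50
merge 21/50 + 29/50 → 1
L = 13/100 + 4/25 + 29/100 + 21/50 + 29/50 + 1 = 129/50 = 2.58 bits/symbol.

2.58 bits/symbol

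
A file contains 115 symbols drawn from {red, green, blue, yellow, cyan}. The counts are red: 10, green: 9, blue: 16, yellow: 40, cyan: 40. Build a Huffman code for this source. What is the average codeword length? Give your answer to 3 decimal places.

2.122 bits/symbol

Probabilities are the counts divided by 115.
Repeatedly combine the two least-probable nodes; the expected code length is the sum of the merged weights.
merge 9/115 + 2/23 → 19/115
merge 16/115 + 19/115 → 7/23
merge 7/23 + 8/23 → 15/23
merge 8/23 + 15/23 → 1
L = 19/115 + 7/23 + 15/23 + 1 = 244/115 ≈ 2.122 bits/symbol.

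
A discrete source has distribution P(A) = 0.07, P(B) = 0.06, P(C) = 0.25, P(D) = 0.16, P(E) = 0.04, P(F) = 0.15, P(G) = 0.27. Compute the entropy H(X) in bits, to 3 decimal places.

H = −Σ pᵢ log₂ pᵢ.
−0.07·log₂(0.07) = 0.2686
−0.06·log₂(0.06) = 0.2435
−0.25·log₂(0.25) = 0.5000
−0.16·log₂(0.16) = 0.4230
−0.04·log₂(0.04) = 0.1858
−0.15·log₂(0.15) = 0.4105
−0.27·log₂(0.27) = 0.5100
Sum ≈ 2.5414 → 2.541 bits.

2.541 bits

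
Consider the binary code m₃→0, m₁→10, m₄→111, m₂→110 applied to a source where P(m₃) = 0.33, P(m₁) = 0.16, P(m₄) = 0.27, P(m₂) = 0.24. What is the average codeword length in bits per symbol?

L̄ = Σ pᵢ·ℓᵢ = 0.33·1 + 0.16·2 + 0.27·3 + 0.24·3 = 2.18 bits/symbol.

2.18 bits/symbol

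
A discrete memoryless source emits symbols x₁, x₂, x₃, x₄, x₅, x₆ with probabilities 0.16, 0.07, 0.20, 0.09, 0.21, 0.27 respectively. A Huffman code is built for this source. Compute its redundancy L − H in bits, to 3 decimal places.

0.029 bits

Entropy H = −Σ p log₂ p ≈ 2.4515 bits.
Huffman merges: 7/100+9/100→4/25; 4/25+4/25→8/25; 1/5+21/100→41/100; 27/100+8/25→59/100; 41/100+59/100→1. L = 62/25 ≈ 2.4800.
L − H = 2.4800 − 2.4515 = 0.029 bits.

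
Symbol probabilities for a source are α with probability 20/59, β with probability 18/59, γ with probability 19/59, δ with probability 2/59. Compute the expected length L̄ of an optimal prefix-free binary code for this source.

Repeatedly combine the two least-probable nodes; the expected code length is the sum of the merged weights.
merge 2/59 + 18/59 → 20/59
merge 19/59 + 20/59 → 39/59
merge 20/59 + 39/59 → 1
L = 20/59 + 39/59 + 1 = 2 bits/symbol.

2 bits/symbol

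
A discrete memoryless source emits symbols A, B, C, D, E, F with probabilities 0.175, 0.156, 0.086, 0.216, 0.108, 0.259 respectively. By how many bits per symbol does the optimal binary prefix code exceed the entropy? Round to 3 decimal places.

0.033 bits

Entropy H = −Σ p log₂ p ≈ 2.4917 bits.
Huffman merges: 43/500+27/250→97/500; 39/250+7/40→331/1000; 97/500+27/125→41/100; 259/1000+331/1000→59/100; 41/100+59/100→1. L = 101/40 ≈ 2.5250.
L − H = 2.5250 − 2.4917 = 0.033 bits.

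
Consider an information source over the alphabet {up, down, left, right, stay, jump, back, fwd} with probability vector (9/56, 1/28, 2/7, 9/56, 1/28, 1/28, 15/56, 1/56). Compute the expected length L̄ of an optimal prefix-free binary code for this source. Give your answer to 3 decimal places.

Repeatedly combine the two least-probable nodes; the expected code length is the sum of the merged weights.
merge 1/56 + 1/28 → 3/56
merge 1/28 + 1/28 → 1/14
merge 3/56 + 1/14 → 1/8
merge 1/8 + 9/56 → 2/7
merge 9/56 + 15/56 → 3/7
merge 2/7 + 2/7 → 4/7
merge 3/7 + 4/7 → 1
L = 3/56 + 1/14 + 1/8 + 2/7 + 3/7 + 4/7 + 1 = 71/28 ≈ 2.536 bits/symbol.

2.536 bits/symbol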